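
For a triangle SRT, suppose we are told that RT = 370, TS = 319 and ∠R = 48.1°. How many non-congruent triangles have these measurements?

RT·sin R = 370·sin(48.1°) ≈ 275.4.
Since RT sin R < TS < RT (275.4 < 319 < 370), two triangles exist.

2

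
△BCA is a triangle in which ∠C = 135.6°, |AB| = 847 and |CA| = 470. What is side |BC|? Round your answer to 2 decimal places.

Law of sines: sin B = |CA|·sin C/|AB| ≈ 0.38824.
Since |AB| ≥ |CA|, only the acute value applies: ∠B ≈ 22.85°.
Then ∠A = 180° − ∠C − ∠B ≈ 21.55°.
Law of sines gives |BC| = |AB|·sin A/sin C ≈ 444.76.

444.76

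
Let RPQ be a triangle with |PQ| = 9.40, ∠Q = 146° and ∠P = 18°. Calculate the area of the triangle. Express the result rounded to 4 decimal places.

27.6969

The third angle is ∠R = 180° − ∠P − ∠Q = 16.00°.
Law of sines: |QR| = |PQ|·sin P/sin R ≈ 10.538.
Law of sines: |RP| = |PQ|·sin Q/sin R ≈ 19.07.
Area = ½·|PQ|·|QR|·sin Q ≈ 27.697.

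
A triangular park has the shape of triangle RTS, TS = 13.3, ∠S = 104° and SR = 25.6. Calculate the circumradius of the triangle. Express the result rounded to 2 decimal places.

By the law of cosines, RT² = TS² + SR² − 2·TS·SR·cos S = 996.99, so RT ≈ 31.575.
Area = ½·TS·SR·sin S ≈ 165.18.
Circumradius = RT/(2 sin S) ≈ 16.271.

16.27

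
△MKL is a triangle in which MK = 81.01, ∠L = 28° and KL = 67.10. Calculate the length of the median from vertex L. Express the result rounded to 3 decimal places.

Law of sines: sin M = KL·sin L/MK ≈ 0.38886.
Since MK ≥ KL, only the acute value applies: ∠M ≈ 22.88°.
Then ∠K = 180° − ∠L − ∠M ≈ 129.12°.
Law of sines gives LM = MK·sin K/sin L ≈ 133.88.
Median from L: ½√(2·KL² + 2·LM² − MK²) ≈ 97.839.

m_L ≈ 97.839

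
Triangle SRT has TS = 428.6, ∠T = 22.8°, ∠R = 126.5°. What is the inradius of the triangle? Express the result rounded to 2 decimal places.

r ≈ 49.82

The third angle is ∠S = 180° − ∠R − ∠T = 30.70°.
Law of sines: RT = TS·sin S/sin R ≈ 272.21.
Law of sines: SR = TS·sin T/sin R ≈ 206.62.
Area = ½·TS·RT·sin T ≈ 22606.
Semiperimeter s = (272.21+428.6+206.62)/2 = 453.71.
Inradius = area/s = 22606/453.71 ≈ 49.824.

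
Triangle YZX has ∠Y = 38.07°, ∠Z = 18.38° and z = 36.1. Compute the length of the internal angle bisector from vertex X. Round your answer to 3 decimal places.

The third angle is ∠X = 180° − ∠Y − ∠Z = 123.55°.
Law of sines: y = z·sin Y/sin Z ≈ 70.596.
Law of sines: x = z·sin X/sin Z ≈ 95.414.
The bisector from X has length 2·y·z·cos(∠X/2)/(y+z) ≈ 22.593.

22.593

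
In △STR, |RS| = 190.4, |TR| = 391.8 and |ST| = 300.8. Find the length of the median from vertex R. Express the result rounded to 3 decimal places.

Median from R: ½√(2·|TR|² + 2·|RS|² − |ST|²) ≈ 268.81.

m_R ≈ 268.811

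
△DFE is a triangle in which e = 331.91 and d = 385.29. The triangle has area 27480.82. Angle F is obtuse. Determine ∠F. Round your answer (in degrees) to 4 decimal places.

From area = ½·e·d·sin F, we get sin F = 2·area/(e·d) ≈ 0.42979.
Taking the obtuse solution, ∠F ≈ 154.55°.

154.5461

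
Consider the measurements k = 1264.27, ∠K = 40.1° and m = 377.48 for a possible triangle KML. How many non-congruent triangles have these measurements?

m·sin K = 377.48·sin(40.1°) ≈ 243.1.
Since k ≥ m, exactly one triangle exists.

1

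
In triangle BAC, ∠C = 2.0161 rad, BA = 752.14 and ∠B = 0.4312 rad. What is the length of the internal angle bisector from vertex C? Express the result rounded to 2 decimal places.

t_C ≈ 224.82

The third angle is ∠A = π − ∠C − ∠B = 0.6943 rad.
Law of sines: AC = BA·sin B/sin C ≈ 348.34.
Law of sines: CB = BA·sin A/sin C ≈ 533.25.
The bisector from C has length 2·AC·CB·cos(∠C/2)/(AC+CB) ≈ 224.82.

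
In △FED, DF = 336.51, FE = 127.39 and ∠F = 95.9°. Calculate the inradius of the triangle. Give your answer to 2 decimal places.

51.02

By the law of cosines, ED² = DF² + FE² − 2·DF·FE·cos F = 1.3828e+05, so ED ≈ 371.86.
Area = ½·DF·FE·sin F ≈ 21320.
Semiperimeter s = (371.86+336.51+127.39)/2 = 417.88.
Inradius = area/s = 21320/417.88 ≈ 51.021.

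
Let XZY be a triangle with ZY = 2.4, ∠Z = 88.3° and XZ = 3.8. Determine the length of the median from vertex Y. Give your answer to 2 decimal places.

m_Y ≈ 3.02

By the law of cosines, YX² = XZ² + ZY² − 2·XZ·ZY·cos Z = 19.659, so YX ≈ 4.4338.
Median from Y: ½√(2·ZY² + 2·YX² − XZ²) ≈ 3.0165.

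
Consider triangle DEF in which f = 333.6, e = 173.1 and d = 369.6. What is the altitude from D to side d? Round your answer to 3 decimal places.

Semiperimeter s = (369.6 + 173.1 + 333.6)/2 = 438.15.
Heron's formula: area = √(438.15·68.55·265.05·104.55) ≈ 28850.
The altitude from D has length 2·area/d ≈ 156.11.

156.113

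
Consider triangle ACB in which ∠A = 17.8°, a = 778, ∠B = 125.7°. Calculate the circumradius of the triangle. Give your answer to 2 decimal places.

R ≈ 1272.51

The third angle is ∠C = 180° − ∠B − ∠A = 36.50°.
Law of sines: c = a·sin C/sin A ≈ 1513.8.
Law of sines: b = a·sin B/sin A ≈ 2066.8.
Circumradius = a/(2 sin A) ≈ 1272.5.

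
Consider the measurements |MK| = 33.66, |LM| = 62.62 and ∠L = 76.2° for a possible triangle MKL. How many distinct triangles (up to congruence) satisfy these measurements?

0

|LM|·sin L = 62.62·sin(76.2°) ≈ 60.81.
Since |MK| = 33.66 < 60.81 = |LM| sin L, no triangle exists.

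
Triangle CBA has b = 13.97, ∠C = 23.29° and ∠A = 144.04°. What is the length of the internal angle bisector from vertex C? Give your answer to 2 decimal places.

The third angle is ∠B = 180° − ∠A − ∠C = 12.67°.
Law of sines: c = b·sin C/sin B ≈ 25.183.
Law of sines: a = b·sin A/sin B ≈ 37.401.
The bisector from C has length 2·b·a·cos(∠C/2)/(b+a) ≈ 19.923.

19.92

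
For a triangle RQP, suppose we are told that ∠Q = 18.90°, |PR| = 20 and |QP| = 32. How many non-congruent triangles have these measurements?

|QP|·sin Q = 32·sin(18.90°) ≈ 10.37.
Since |QP| sin Q < |PR| < |QP| (10.37 < 20 < 32), two triangles exist.

2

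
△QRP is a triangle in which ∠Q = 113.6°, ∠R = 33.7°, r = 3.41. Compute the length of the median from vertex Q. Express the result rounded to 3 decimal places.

The third angle is ∠P = 180° − ∠Q − ∠R = 32.70°.
Law of sines: q = r·sin Q/sin R ≈ 5.6318.
Law of sines: p = r·sin P/sin R ≈ 3.3202.
Median from Q: ½√(2·r² + 2·p² − q²) ≈ 1.843.

1.843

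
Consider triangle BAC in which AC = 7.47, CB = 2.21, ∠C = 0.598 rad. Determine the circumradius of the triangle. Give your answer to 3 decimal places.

R ≈ 5.132

By the law of cosines, BA² = AC² + CB² − 2·AC·CB·cos C = 33.397, so BA ≈ 5.779.
Area = ½·AC·CB·sin C ≈ 4.6471.
Circumradius = BA/(2 sin C) ≈ 5.1324.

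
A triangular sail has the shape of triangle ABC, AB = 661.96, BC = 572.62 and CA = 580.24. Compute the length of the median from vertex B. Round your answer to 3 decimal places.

m_B ≈ 546.693

Median from B: ½√(2·AB² + 2·BC² − CA²) ≈ 546.69.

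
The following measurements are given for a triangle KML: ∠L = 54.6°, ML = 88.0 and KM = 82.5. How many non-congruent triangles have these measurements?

ML·sin L = 88.0·sin(54.6°) ≈ 71.73.
Since ML sin L < KM < ML (71.73 < 82.5 < 88.0), two triangles exist.

2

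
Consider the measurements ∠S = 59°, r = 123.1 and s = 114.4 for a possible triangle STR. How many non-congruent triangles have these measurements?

2

r·sin S = 123.1·sin(59°) ≈ 105.5.
Since r sin S < s < r (105.5 < 114.4 < 123.1), two triangles exist.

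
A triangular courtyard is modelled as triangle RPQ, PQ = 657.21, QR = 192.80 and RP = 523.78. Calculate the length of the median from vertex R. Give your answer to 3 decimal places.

m_R ≈ 218.580

Median from R: ½√(2·QR² + 2·RP² − PQ²) ≈ 218.58.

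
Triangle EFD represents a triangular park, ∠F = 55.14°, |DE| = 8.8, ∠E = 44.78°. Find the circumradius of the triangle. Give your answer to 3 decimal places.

The third angle is ∠D = 180° − ∠E − ∠F = 80.08°.
Law of sines: |FD| = |DE|·sin E/sin F ≈ 7.5542.
Law of sines: |EF| = |DE|·sin D/sin F ≈ 10.564.
Circumradius = |DE|/(2 sin F) ≈ 5.3622.

R ≈ 5.362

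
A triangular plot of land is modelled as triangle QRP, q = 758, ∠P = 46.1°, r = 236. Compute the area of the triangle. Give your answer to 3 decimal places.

Area = ½·q·r·sin P ≈ 64449.

area ≈ 64448.974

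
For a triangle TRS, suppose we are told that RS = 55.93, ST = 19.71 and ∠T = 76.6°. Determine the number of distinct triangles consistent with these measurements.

ST·sin T = 19.71·sin(76.6°) ≈ 19.17.
Since RS ≥ ST, exactly one triangle exists.

1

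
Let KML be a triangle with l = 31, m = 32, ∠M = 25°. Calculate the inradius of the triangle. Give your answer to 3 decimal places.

Law of sines: sin L = l·sin M/m ≈ 0.40941.
Since m ≥ l, only the acute value applies: ∠L ≈ 24.17°.
Then ∠K = 180° − ∠M − ∠L ≈ 130.83°.
Law of sines gives k = m·sin K/sin M ≈ 57.291.
Area = ½·m·l·sin K ≈ 375.29.
Semiperimeter s = (57.291+32+31)/2 = 60.145.
Inradius = area/s = 375.29/60.145 ≈ 6.2397.

6.240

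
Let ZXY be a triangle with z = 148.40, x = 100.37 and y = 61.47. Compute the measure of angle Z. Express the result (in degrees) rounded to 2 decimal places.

By the law of cosines, cos Z = (x² + y² − z²) / (2·x·y) ≈ -0.66209, so ∠Z ≈ 131.46°.

131.46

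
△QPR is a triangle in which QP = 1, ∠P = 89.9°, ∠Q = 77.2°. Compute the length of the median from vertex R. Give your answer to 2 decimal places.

The third angle is ∠R = 180° − ∠Q − ∠P = 12.90°.
Law of sines: PR = QP·sin Q/sin R ≈ 4.368.
Law of sines: RQ = QP·sin P/sin R ≈ 4.4793.
Median from R: ½√(2·PR² + 2·RQ² − QP²) ≈ 4.3956.

m_R ≈ 4.40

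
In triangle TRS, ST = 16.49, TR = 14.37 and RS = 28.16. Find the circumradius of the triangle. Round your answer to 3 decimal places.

18.825

By the law of cosines, cos T = (ST² + TR² − RS²) / (2·ST·TR) ≈ -0.66376, so ∠T ≈ 131.59°.
Circumradius = RS/(2 sin T) ≈ 18.825.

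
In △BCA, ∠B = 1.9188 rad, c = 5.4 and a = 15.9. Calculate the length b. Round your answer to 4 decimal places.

18.4535

By the law of cosines, b² = c² + a² − 2·c·a·cos B = 340.53, so b ≈ 18.453.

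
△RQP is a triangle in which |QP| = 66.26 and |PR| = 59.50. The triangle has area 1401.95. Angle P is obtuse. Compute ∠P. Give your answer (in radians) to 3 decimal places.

2.350

From area = ½·|QP|·|PR|·sin P, we get sin P = 2·area/(|QP|·|PR|) ≈ 0.71120.
Taking the obtuse solution, ∠P ≈ 2.350 rad.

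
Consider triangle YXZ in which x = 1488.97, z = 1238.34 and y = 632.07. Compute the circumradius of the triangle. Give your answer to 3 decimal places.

757.051

By the law of cosines, cos Y = (x² + z² − y²) / (2·x·z) ≈ 0.90870, so ∠Y ≈ 24.67°.
Circumradius = y/(2 sin Y) ≈ 757.05.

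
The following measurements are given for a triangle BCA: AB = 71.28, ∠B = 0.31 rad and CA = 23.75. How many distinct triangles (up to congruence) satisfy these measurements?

AB·sin B = 71.28·sin(0.31 rad) ≈ 21.74.
Since AB sin B < CA < AB (21.74 < 23.75 < 71.28), two triangles exist.

2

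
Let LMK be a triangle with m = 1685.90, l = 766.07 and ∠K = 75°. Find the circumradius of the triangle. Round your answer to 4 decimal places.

860.0559

By the law of cosines, k² = l² + m² − 2·l·m·cos K = 2.7606e+06, so k ≈ 1661.5.
Area = ½·l·m·sin K ≈ 6.2376e+05.
Circumradius = k/(2 sin K) ≈ 860.06.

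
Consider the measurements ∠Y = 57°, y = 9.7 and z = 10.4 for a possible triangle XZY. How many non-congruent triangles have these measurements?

2

z·sin Y = 10.4·sin(57°) ≈ 8.722.
Since z sin Y < y < z (8.722 < 9.7 < 10.4), two triangles exist.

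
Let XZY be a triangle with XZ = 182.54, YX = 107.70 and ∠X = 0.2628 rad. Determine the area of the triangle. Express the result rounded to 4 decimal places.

2553.6334

Area = ½·YX·XZ·sin X ≈ 2553.6.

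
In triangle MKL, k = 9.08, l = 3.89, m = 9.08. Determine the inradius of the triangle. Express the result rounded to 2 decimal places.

Semiperimeter s = (9.08 + 9.08 + 3.89)/2 = 11.025.
Heron's formula: area = √(11.025·1.945·1.945·7.135) ≈ 17.251.
Inradius = area/s = 17.251/11.025 ≈ 1.5647.

1.56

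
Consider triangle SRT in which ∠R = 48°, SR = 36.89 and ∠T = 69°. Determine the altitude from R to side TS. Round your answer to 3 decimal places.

The third angle is ∠S = 180° − ∠R − ∠T = 63.00°.
Law of sines: RT = SR·sin S/sin T ≈ 35.208.
Law of sines: TS = SR·sin R/sin T ≈ 29.365.
Area = ½·SR·RT·sin R ≈ 482.6.
The altitude from R has length 2·area/TS ≈ 32.869.

h_R ≈ 32.869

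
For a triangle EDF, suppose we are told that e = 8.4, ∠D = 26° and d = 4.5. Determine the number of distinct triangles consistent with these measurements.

e·sin D = 8.4·sin(26°) ≈ 3.682.
Since e sin D < d < e (3.682 < 4.5 < 8.4), two triangles exist.

2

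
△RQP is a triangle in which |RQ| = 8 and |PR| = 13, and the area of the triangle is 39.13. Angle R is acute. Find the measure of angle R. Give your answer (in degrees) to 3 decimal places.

From area = ½·|PR|·|RQ|·sin R, we get sin R = 2·area/(|PR|·|RQ|) ≈ 0.75250.
Taking the acute solution, ∠R ≈ 48.81°.

48.807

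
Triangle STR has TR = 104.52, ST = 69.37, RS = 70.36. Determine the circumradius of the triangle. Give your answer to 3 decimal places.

52.634

By the law of cosines, cos S = (RS² + ST² − TR²) / (2·RS·ST) ≈ -0.11901, so ∠S ≈ 96.83°.
Circumradius = TR/(2 sin S) ≈ 52.634.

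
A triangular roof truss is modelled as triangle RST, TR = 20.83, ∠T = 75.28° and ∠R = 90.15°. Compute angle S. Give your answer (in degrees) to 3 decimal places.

The third angle is ∠S = 180° − ∠T − ∠R = 14.57°.

∠S ≈ 14.570°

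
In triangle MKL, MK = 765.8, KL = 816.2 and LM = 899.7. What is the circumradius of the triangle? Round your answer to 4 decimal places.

R ≈ 481.0964

By the law of cosines, cos M = (LM² + MK² − KL²) / (2·LM·MK) ≈ 0.52956, so ∠M ≈ 1.013 rad.
Circumradius = KL/(2 sin M) ≈ 481.1.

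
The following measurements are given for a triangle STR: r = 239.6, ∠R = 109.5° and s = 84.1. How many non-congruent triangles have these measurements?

s·sin R = 84.1·sin(109.5°) ≈ 79.28.
Since ∠R is not acute, a triangle exists only if r > s; here r > s, so there is exactly one triangle.

1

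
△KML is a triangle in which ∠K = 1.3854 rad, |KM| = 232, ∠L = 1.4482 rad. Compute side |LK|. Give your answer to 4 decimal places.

The third angle is ∠M = π − ∠L − ∠K = 0.3080 rad.
Law of sines: |LK| = |KM|·sin M/sin L ≈ 70.862.

70.8618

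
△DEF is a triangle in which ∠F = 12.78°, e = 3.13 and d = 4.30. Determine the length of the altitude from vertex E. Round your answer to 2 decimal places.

h_E ≈ 0.95

By the law of cosines, f² = d² + e² − 2·d·e·cos F = 2.0357, so f ≈ 1.4268.
Area = ½·d·e·sin F ≈ 1.4886.
The altitude from E has length 2·area/e ≈ 0.95119.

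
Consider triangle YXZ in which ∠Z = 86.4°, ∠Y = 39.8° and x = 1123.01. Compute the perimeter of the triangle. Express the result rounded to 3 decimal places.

3402.730

The third angle is ∠X = 180° − ∠Z − ∠Y = 53.80°.
Law of sines: y = x·sin Y/sin X ≈ 890.81.
Law of sines: z = x·sin Z/sin X ≈ 1388.9.
Semiperimeter s = (890.81+1123+1388.9)/2 = 1701.4.
Perimeter = 890.81 + 1123 + 1388.9 = 3402.7.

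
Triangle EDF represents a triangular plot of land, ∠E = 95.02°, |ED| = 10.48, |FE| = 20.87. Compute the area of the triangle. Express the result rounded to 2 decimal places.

Area = ½·|FE|·|ED|·sin E ≈ 108.94.

area ≈ 108.94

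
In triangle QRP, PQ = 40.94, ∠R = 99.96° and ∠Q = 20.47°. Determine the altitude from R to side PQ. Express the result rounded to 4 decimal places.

h_R ≈ 12.5341

The third angle is ∠P = 180° − ∠Q − ∠R = 59.57°.
Law of sines: RP = PQ·sin Q/sin R ≈ 14.536.
Law of sines: QR = PQ·sin P/sin R ≈ 35.841.
Area = ½·PQ·RP·sin P ≈ 256.57.
The altitude from R has length 2·area/PQ ≈ 12.534.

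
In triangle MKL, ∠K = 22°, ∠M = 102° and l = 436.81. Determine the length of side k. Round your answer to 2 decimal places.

The third angle is ∠L = 180° − ∠M − ∠K = 56.00°.
Law of sines: k = l·sin K/sin L ≈ 197.38.

197.38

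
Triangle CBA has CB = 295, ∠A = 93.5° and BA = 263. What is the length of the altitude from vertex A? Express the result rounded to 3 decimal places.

Law of sines: sin C = BA·sin A/CB ≈ 0.88986.
Since CB ≥ BA, only the acute value applies: ∠C ≈ 62.86°.
Then ∠B = 180° − ∠A − ∠C ≈ 23.64°.
Law of sines gives AC = CB·sin B/sin A ≈ 118.53.
Area = ½·CB·BA·sin B ≈ 15558.
The altitude from A has length 2·area/CB ≈ 105.48.

h_A ≈ 105.477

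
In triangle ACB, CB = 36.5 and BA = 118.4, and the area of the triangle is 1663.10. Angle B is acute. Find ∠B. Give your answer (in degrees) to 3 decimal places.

50.324

From area = ½·CB·BA·sin B, we get sin B = 2·area/(CB·BA) ≈ 0.76967.
Taking the acute solution, ∠B ≈ 50.32°.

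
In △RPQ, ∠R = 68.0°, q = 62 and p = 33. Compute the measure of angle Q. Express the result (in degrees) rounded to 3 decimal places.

By the law of cosines, r² = p² + q² − 2·p·q·cos R = 3400.1, so r ≈ 58.31.
Law of cosines again: cos Q = (r² + p² − q²)/(2·r·p) ≈ 0.16763, so ∠Q ≈ 80.35°.

80.350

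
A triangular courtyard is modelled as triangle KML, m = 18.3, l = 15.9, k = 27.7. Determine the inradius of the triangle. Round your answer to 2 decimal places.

Semiperimeter s = (27.7 + 18.3 + 15.9)/2 = 30.95.
Heron's formula: area = √(30.95·3.25·12.65·15.05) ≈ 138.38.
Inradius = area/s = 138.38/30.95 ≈ 4.4712.

4.47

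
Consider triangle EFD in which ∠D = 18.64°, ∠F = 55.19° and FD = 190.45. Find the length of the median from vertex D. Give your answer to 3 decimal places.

m_D ≈ 174.313

The third angle is ∠E = 180° − ∠F − ∠D = 106.17°.
Law of sines: DE = FD·sin F/sin E ≈ 162.81.
Law of sines: EF = FD·sin D/sin E ≈ 63.379.
Median from D: ½√(2·FD² + 2·DE² − EF²) ≈ 174.31.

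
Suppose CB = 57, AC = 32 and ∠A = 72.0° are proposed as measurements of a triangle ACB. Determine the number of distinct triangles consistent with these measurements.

AC·sin A = 32·sin(72.0°) ≈ 30.43.
Since CB ≥ AC, exactly one triangle exists.

1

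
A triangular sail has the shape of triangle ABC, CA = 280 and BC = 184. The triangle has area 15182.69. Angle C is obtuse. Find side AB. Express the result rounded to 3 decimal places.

442.150

From area = ½·BC·CA·sin C, we get sin C = 2·area/(BC·CA) ≈ 0.58939.
Taking the obtuse solution, ∠C ≈ 143.89°.
Law of cosines then gives AB ≈ 442.15.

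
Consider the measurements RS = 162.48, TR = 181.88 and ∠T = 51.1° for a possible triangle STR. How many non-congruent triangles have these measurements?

TR·sin T = 181.88·sin(51.1°) ≈ 141.5.
Since TR sin T < RS < TR (141.5 < 162.48 < 181.88), two triangles exist.

2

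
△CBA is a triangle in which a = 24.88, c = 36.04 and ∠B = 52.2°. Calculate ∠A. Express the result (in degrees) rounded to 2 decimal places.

By the law of cosines, b² = a² + c² − 2·a·c·cos B = 818.74, so b ≈ 28.614.
Law of cosines again: cos A = (c² + b² − a²)/(2·c·b) ≈ 0.72661, so ∠A ≈ 43.40°.

43.40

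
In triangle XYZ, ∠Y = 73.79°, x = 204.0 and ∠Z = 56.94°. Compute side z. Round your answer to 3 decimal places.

The third angle is ∠X = 180° − ∠Y − ∠Z = 49.27°.
Law of sines: z = x·sin Z/sin X ≈ 225.62.

225.619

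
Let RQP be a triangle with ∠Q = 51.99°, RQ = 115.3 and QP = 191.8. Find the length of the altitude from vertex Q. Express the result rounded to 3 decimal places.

h_Q ≈ 115.280

By the law of cosines, PR² = RQ² + QP² − 2·RQ·QP·cos Q = 22845, so PR ≈ 151.15.
Area = ½·RQ·QP·sin Q ≈ 8712.1.
The altitude from Q has length 2·area/PR ≈ 115.28.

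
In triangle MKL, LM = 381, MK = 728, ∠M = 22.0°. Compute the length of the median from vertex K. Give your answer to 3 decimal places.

By the law of cosines, KL² = LM² + MK² − 2·LM·MK·cos M = 1.608e+05, so KL ≈ 401.
Median from K: ½√(2·MK² + 2·KL² − LM²) ≈ 555.97.

555.970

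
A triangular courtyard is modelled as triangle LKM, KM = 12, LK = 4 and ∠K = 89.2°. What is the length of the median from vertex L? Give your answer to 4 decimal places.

By the law of cosines, ML² = LK² + KM² − 2·LK·KM·cos K = 158.66, so ML ≈ 12.596.
Median from L: ½√(2·ML² + 2·LK² − KM²) ≈ 7.1645.

m_L ≈ 7.1645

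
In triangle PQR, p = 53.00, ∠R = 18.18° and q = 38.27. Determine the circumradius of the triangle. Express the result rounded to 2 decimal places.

32.82

By the law of cosines, r² = p² + q² − 2·p·q·cos R = 419.48, so r ≈ 20.481.
Area = ½·p·q·sin R ≈ 316.42.
Circumradius = r/(2 sin R) ≈ 32.822.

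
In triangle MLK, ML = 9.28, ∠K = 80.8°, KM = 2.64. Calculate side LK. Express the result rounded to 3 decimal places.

Law of sines: sin L = KM·sin K/ML ≈ 0.28082.
Since ML ≥ KM, only the acute value applies: ∠L ≈ 16.31°.
Then ∠M = 180° − ∠K − ∠L ≈ 82.89°.
Law of sines gives LK = ML·sin M/sin K ≈ 9.3287.

9.329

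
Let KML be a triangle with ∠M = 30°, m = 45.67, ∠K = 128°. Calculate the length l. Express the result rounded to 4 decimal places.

The third angle is ∠L = 180° − ∠K − ∠M = 22.00°.
Law of sines: l = m·sin L/sin M ≈ 34.217.

34.2166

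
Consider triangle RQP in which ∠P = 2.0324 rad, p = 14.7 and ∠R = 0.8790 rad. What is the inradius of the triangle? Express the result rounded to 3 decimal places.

The third angle is ∠Q = π − ∠P − ∠R = 0.2302 rad.
Law of sines: r = p·sin R/sin P ≈ 12.644.
Law of sines: q = p·sin Q/sin P ≈ 3.7461.
Area = ½·p·r·sin Q ≈ 21.204.
Semiperimeter s = (12.644+3.7461+14.7)/2 = 15.545.
Inradius = area/s = 21.204/15.545 ≈ 1.364.

1.364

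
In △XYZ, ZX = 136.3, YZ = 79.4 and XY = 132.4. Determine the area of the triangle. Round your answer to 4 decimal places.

Semiperimeter s = (79.4 + 136.3 + 132.4)/2 = 174.05.
Heron's formula: area = √(174.05·94.65·37.75·41.65) ≈ 5089.4.

area ≈ 5089.3615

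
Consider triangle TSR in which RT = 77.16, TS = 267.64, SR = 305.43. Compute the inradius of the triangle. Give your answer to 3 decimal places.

r ≈ 29.375

Semiperimeter s = (305.43 + 77.16 + 267.64)/2 = 325.12.
Heron's formula: area = √(325.12·19.685·247.96·57.475) ≈ 9550.2.
Inradius = area/s = 9550.2/325.12 ≈ 29.375.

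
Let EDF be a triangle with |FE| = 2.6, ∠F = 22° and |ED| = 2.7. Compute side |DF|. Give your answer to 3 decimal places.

4.929

Law of sines: sin D = |FE|·sin F/|ED| ≈ 0.36073.
Since |ED| ≥ |FE|, only the acute value applies: ∠D ≈ 21.15°.
Then ∠E = 180° − ∠F − ∠D ≈ 136.85°.
Law of sines gives |DF| = |ED|·sin E/sin F ≈ 4.9289.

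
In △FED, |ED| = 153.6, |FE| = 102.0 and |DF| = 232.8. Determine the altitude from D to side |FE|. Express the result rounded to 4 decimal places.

Semiperimeter s = (153.6 + 232.8 + 102)/2 = 244.2.
Heron's formula: area = √(244.2·90.6·11.4·142.2) ≈ 5988.8.
The altitude from D has length 2·area/|FE| ≈ 117.43.

117.4273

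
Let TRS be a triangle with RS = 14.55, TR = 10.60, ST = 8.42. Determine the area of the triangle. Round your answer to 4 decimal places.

Semiperimeter s = (14.55 + 8.42 + 10.6)/2 = 16.785.
Heron's formula: area = √(16.785·2.235·8.365·6.185) ≈ 44.056.

area ≈ 44.0557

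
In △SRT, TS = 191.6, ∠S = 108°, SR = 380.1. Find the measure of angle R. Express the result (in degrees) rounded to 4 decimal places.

22.5284

By the law of cosines, RT² = TS² + SR² − 2·TS·SR·cos S = 2.262e+05, so RT ≈ 475.6.
Law of cosines again: cos R = (SR² + RT² − TS²)/(2·SR·RT) ≈ 0.92369, so ∠R ≈ 22.53°.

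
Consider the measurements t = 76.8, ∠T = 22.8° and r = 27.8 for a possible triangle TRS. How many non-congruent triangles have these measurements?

1

r·sin T = 27.8·sin(22.8°) ≈ 10.77.
Since t ≥ r, exactly one triangle exists.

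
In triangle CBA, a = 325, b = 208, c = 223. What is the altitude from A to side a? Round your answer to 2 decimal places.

141.39

Semiperimeter s = (223 + 208 + 325)/2 = 378.
Heron's formula: area = √(378·155·170·53) ≈ 22976.
The altitude from A has length 2·area/a ≈ 141.39.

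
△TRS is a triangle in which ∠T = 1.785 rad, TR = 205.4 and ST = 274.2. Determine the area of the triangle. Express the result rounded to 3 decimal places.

Area = ½·ST·TR·sin T ≈ 27517.

27516.763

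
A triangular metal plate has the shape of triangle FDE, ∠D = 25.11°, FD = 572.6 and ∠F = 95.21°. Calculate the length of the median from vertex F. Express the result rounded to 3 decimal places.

The third angle is ∠E = 180° − ∠F − ∠D = 59.68°.
Law of sines: DE = FD·sin F/sin E ≈ 660.59.
Law of sines: EF = FD·sin D/sin E ≈ 281.49.
Median from F: ½√(2·EF² + 2·FD² − DE²) ≈ 307.34.

307.341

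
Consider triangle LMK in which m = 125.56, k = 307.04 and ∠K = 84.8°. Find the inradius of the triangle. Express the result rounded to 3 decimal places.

Law of sines: sin M = m·sin K/k ≈ 0.40725.
Since k ≥ m, only the acute value applies: ∠M ≈ 24.03°.
Then ∠L = 180° − ∠K − ∠M ≈ 71.17°.
Law of sines gives l = k·sin L/sin K ≈ 291.8.
Area = ½·k·m·sin L ≈ 18244.
Semiperimeter s = (291.8+125.56+307.04)/2 = 362.2.
Inradius = area/s = 18244/362.2 ≈ 50.37.

50.370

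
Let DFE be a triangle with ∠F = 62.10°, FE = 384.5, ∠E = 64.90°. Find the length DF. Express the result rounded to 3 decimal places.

The third angle is ∠D = 180° − ∠F − ∠E = 53.00°.
Law of sines: DF = FE·sin E/sin D ≈ 435.98.

435.983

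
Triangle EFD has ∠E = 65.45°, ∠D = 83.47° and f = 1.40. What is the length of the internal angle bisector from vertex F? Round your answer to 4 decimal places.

t_F ≈ 2.4814

The third angle is ∠F = 180° − ∠D − ∠E = 31.08°.
Law of sines: e = f·sin E/sin F ≈ 2.4668.
Law of sines: d = f·sin D/sin F ≈ 2.6944.
The bisector from F has length 2·d·e·cos(∠F/2)/(d+e) ≈ 2.4814.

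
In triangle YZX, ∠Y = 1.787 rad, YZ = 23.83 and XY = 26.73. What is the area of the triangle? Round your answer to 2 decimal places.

311.07

Area = ½·XY·YZ·sin Y ≈ 311.07.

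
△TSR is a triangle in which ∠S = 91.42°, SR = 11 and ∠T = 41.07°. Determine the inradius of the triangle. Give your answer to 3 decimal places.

The third angle is ∠R = 180° − ∠T − ∠S = 47.51°.
Law of sines: RT = SR·sin S/sin T ≈ 16.738.
Law of sines: TS = SR·sin R/sin T ≈ 12.346.
Area = ½·SR·RT·sin R ≈ 67.884.
Semiperimeter s = (11+16.738+12.346)/2 = 20.042.
Inradius = area/s = 67.884/20.042 ≈ 3.3871.

3.387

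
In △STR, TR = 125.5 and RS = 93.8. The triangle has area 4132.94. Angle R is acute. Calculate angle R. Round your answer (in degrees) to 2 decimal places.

From area = ½·TR·RS·sin R, we get sin R = 2·area/(TR·RS) ≈ 0.70217.
Taking the acute solution, ∠R ≈ 44.60°.

44.60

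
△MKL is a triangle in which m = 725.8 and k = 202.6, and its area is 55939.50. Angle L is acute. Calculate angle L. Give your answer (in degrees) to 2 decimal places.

From area = ½·m·k·sin L, we get sin L = 2·area/(m·k) ≈ 0.76084.
Taking the acute solution, ∠L ≈ 49.54°.

∠L ≈ 49.54°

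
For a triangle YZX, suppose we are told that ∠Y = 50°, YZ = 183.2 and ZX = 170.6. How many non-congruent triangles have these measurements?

YZ·sin Y = 183.2·sin(50°) ≈ 140.3.
Since YZ sin Y < ZX < YZ (140.3 < 170.6 < 183.2), two triangles exist.

2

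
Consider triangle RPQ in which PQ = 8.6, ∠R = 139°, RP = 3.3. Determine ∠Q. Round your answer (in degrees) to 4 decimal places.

∠Q ≈ 14.5807°

Law of sines: sin Q = RP·sin R/PQ ≈ 0.25174.
Since PQ ≥ RP, only the acute value applies: ∠Q ≈ 14.58°.
Then ∠P = 180° − ∠R − ∠Q ≈ 26.42°.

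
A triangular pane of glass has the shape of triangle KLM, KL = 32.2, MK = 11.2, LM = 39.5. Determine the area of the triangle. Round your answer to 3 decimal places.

150.388

Semiperimeter s = (39.5 + 11.2 + 32.2)/2 = 41.45.
Heron's formula: area = √(41.45·1.95·30.25·9.25) ≈ 150.39.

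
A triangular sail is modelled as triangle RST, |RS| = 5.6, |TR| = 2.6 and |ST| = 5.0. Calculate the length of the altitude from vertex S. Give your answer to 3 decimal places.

Semiperimeter s = (5 + 2.6 + 5.6)/2 = 6.6.
Heron's formula: area = √(6.6·1.6·4·1) ≈ 6.4992.
The altitude from S has length 2·area/|TR| ≈ 4.9994.

4.999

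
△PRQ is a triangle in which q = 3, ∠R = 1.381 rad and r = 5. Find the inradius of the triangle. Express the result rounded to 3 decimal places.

Law of sines: sin Q = q·sin R/r ≈ 0.58923.
Since r ≥ q, only the acute value applies: ∠Q ≈ 0.630 rad.
Then ∠P = π − ∠R − ∠Q ≈ 1.130 rad.
Law of sines gives p = r·sin P/sin R ≈ 4.6058.
Area = ½·r·q·sin P ≈ 6.7847.
Semiperimeter s = (4.6058+5+3)/2 = 6.3029.
Inradius = area/s = 6.7847/6.3029 ≈ 1.0764.

1.076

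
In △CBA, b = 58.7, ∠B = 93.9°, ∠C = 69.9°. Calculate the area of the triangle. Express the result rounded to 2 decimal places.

area ≈ 452.43

The third angle is ∠A = 180° − ∠C − ∠B = 16.20°.
Law of sines: c = b·sin C/sin B ≈ 55.253.
Law of sines: a = b·sin A/sin B ≈ 16.415.
Area = ½·b·c·sin A ≈ 452.43.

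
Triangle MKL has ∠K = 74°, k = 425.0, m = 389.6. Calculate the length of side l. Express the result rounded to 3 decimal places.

Law of sines: sin M = m·sin K/k ≈ 0.88119.
Since k ≥ m, only the acute value applies: ∠M ≈ 61.79°.
Then ∠L = 180° − ∠K − ∠M ≈ 44.21°.
Law of sines gives l = k·sin L/sin K ≈ 308.31.

308.309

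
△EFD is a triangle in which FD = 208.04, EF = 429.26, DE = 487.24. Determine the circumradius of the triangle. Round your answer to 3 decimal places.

243.992

By the law of cosines, cos E = (DE² + EF² − FD²) / (2·DE·EF) ≈ 0.90457, so ∠E ≈ 25.23°.
Circumradius = FD/(2 sin E) ≈ 243.99.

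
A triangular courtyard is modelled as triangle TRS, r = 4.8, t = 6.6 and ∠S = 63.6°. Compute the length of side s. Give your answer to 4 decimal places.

6.1990

By the law of cosines, s² = t² + r² − 2·t·r·cos S = 38.428, so s ≈ 6.199.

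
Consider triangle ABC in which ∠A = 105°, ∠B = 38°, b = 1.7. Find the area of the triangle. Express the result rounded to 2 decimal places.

The third angle is ∠C = 180° − ∠A − ∠B = 37.00°.
Law of sines: a = b·sin A/sin B ≈ 2.6672.
Law of sines: c = b·sin C/sin B ≈ 1.6618.
Area = ½·b·a·sin C ≈ 1.3644.

1.36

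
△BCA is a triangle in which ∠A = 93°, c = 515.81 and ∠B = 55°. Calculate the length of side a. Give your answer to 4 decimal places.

The third angle is ∠C = 180° − ∠A − ∠B = 32.00°.
Law of sines: a = c·sin A/sin C ≈ 972.04.

972.0407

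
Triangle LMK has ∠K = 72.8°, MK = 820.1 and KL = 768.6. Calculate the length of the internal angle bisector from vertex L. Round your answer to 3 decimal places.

By the law of cosines, LM² = MK² + KL² − 2·MK·KL·cos K = 8.9052e+05, so LM ≈ 943.68.
Law of cosines again: cos L = (KL² + LM² − MK²)/(2·KL·LM) ≈ 0.55749, so ∠L ≈ 56.12°.
The bisector from L has length 2·KL·LM·cos(∠L/2)/(KL+LM) ≈ 747.61.

t_L ≈ 747.613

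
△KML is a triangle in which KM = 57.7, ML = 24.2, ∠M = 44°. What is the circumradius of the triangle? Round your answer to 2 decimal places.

By the law of cosines, LK² = KM² + ML² − 2·KM·ML·cos M = 1906, so LK ≈ 43.658.
Area = ½·KM·ML·sin M ≈ 484.99.
Circumradius = LK/(2 sin M) ≈ 31.424.

31.42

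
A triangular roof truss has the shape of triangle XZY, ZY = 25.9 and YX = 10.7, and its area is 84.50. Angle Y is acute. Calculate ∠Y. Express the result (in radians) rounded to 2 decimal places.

0.66

From area = ½·ZY·YX·sin Y, we get sin Y = 2·area/(ZY·YX) ≈ 0.60982.
Taking the acute solution, ∠Y ≈ 0.656 rad.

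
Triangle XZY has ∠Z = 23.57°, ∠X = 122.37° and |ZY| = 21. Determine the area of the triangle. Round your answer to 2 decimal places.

The third angle is ∠Y = 180° − ∠X − ∠Z = 34.06°.
Law of sines: |YX| = |ZY|·sin Z/sin X ≈ 9.9422.
Law of sines: |XZ| = |ZY|·sin Y/sin X ≈ 13.925.
Area = ½·|ZY|·|YX|·sin Y ≈ 58.466.

area ≈ 58.47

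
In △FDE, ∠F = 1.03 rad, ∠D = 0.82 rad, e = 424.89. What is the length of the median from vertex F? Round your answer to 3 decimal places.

The third angle is ∠E = π − ∠F − ∠D = 1.292 rad.
Law of sines: f = e·sin F/sin E ≈ 378.93.
Law of sines: d = e·sin D/sin E ≈ 323.17.
Median from F: ½√(2·d² + 2·e² − f²) ≈ 326.48.

326.479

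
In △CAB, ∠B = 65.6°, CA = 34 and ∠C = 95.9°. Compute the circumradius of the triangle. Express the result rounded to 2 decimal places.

The third angle is ∠A = 180° − ∠B − ∠C = 18.50°.
Law of sines: AB = CA·sin C/sin B ≈ 37.137.
Law of sines: BC = CA·sin A/sin B ≈ 11.846.
Circumradius = CA/(2 sin B) ≈ 18.667.

R ≈ 18.67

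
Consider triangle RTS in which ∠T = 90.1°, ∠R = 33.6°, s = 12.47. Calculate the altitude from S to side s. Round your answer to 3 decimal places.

The third angle is ∠S = 180° − ∠R − ∠T = 56.30°.
Law of sines: r = s·sin R/sin S ≈ 8.2947.
Law of sines: t = s·sin T/sin S ≈ 14.989.
Area = ½·s·r·sin T ≈ 51.717.
The altitude from S has length 2·area/s ≈ 8.2947.

h_S ≈ 8.295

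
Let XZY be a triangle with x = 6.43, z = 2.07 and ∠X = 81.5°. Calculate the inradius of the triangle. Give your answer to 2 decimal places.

Law of sines: sin Z = z·sin X/x ≈ 0.31839.
Since x ≥ z, only the acute value applies: ∠Z ≈ 18.57°.
Then ∠Y = 180° − ∠X − ∠Z ≈ 79.93°.
Law of sines gives y = x·sin Y/sin X ≈ 6.4013.
Area = ½·x·z·sin Y ≈ 6.5526.
Semiperimeter s = (6.43+2.07+6.4013)/2 = 7.4507.
Inradius = area/s = 6.5526/7.4507 ≈ 0.87947.

0.88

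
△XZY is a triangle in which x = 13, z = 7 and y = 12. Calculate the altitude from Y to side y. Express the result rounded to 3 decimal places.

Semiperimeter s = (13 + 7 + 12)/2 = 16.
Heron's formula: area = √(16·3·9·4) ≈ 41.569.
The altitude from Y has length 2·area/y ≈ 6.9282.

h_Y ≈ 6.928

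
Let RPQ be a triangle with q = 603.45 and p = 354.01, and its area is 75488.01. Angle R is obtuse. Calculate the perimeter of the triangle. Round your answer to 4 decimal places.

perimeter ≈ 1847.2646

From area = ½·p·q·sin R, we get sin R = 2·area/(p·q) ≈ 0.70673.
Taking the obtuse solution, ∠R ≈ 135.03°.
Law of cosines then gives r ≈ 889.8.
Perimeter = 889.8 + 354.01 + 603.45 = 1847.3.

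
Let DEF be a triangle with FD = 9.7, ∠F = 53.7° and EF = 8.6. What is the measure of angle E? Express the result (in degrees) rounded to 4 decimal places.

By the law of cosines, DE² = EF² + FD² − 2·EF·FD·cos F = 69.279, so DE ≈ 8.3234.
Law of cosines again: cos E = (DE² + EF² − FD²)/(2·DE·EF) ≈ 0.34331, so ∠E ≈ 69.92°.

69.9215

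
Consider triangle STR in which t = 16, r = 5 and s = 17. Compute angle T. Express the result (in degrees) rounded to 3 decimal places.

70.051

By the law of cosines, cos T = (r² + s² − t²) / (2·r·s) ≈ 0.34118, so ∠T ≈ 70.05°.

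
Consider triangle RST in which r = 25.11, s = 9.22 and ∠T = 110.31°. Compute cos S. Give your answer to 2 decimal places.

cos S ≈ 0.96

By the law of cosines, t² = r² + s² − 2·r·s·cos T = 876.24, so t ≈ 29.601.
Law of cosines again: cos S = (t² + r² − s²)/(2·t·r) ≈ 0.95639, so ∠S ≈ 16.98°.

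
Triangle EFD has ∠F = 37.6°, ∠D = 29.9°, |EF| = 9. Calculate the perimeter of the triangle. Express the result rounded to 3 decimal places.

The third angle is ∠E = 180° − ∠F − ∠D = 112.50°.
Law of sines: |FD| = |EF|·sin E/sin D ≈ 16.68.
Law of sines: |DE| = |EF|·sin F/sin D ≈ 11.016.
Semiperimeter s = (16.68+11.016+9)/2 = 18.348.
Perimeter = 16.68 + 11.016 + 9 = 36.696.

perimeter ≈ 36.696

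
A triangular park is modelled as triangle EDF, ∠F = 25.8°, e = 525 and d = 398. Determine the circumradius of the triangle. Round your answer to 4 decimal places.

By the law of cosines, f² = e² + d² − 2·e·d·cos F = 57786, so f ≈ 240.39.
Area = ½·e·d·sin F ≈ 45471.
Circumradius = f/(2 sin F) ≈ 276.16.

R ≈ 276.1599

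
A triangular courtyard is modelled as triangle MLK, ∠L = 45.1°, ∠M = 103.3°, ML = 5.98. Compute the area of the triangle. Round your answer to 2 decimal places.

The third angle is ∠K = 180° − ∠M − ∠L = 31.60°.
Law of sines: LK = ML·sin M/sin K ≈ 11.106.
Law of sines: KM = ML·sin L/sin K ≈ 8.0839.
Area = ½·ML·LK·sin L ≈ 23.523.

area ≈ 23.52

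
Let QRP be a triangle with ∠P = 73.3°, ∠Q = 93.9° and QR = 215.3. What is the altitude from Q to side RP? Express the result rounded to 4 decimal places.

The third angle is ∠R = 180° − ∠P − ∠Q = 12.80°.
Law of sines: RP = QR·sin Q/sin P ≈ 224.26.
Law of sines: PQ = QR·sin R/sin P ≈ 49.8.
Area = ½·QR·RP·sin R ≈ 5348.5.
The altitude from Q has length 2·area/RP ≈ 47.699.

h_Q ≈ 47.6994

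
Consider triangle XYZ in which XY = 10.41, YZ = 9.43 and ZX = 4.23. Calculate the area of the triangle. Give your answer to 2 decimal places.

Semiperimeter s = (9.43 + 4.23 + 10.41)/2 = 12.035.
Heron's formula: area = √(12.035·2.605·7.805·1.625) ≈ 19.941.

19.94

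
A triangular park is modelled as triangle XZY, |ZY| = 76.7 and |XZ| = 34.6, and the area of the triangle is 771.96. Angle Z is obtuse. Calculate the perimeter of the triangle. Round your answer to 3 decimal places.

From area = ½·|XZ|·|ZY|·sin Z, we get sin Z = 2·area/(|XZ|·|ZY|) ≈ 0.58177.
Taking the obtuse solution, ∠Z ≈ 144.42°.
Law of cosines then gives |YX| ≈ 106.76.
Perimeter = 76.7 + 106.76 + 34.6 = 218.06.

perimeter ≈ 218.057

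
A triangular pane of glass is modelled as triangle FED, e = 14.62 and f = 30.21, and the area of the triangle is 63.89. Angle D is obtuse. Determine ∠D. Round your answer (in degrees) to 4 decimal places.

From area = ½·f·e·sin D, we get sin D = 2·area/(f·e) ≈ 0.28931.
Taking the obtuse solution, ∠D ≈ 163.18°.

∠D ≈ 163.1833°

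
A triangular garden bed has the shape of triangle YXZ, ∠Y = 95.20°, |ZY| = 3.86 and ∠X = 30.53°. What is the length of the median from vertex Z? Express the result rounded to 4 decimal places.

5.1546

The third angle is ∠Z = 180° − ∠Y − ∠X = 54.27°.
Law of sines: |XZ| = |ZY|·sin Y/sin X ≈ 7.5673.
Law of sines: |YX| = |ZY|·sin Z/sin X ≈ 6.1684.
Median from Z: ½√(2·|XZ|² + 2·|ZY|² − |YX|²) ≈ 5.1546.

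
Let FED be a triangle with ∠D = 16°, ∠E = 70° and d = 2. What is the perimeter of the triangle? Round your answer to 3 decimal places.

perimeter ≈ 16.057

The third angle is ∠F = 180° − ∠E − ∠D = 94.00°.
Law of sines: f = d·sin F/sin D ≈ 7.2382.
Law of sines: e = d·sin E/sin D ≈ 6.8183.
Semiperimeter s = (7.2382+6.8183+2)/2 = 8.0283.
Perimeter = 7.2382 + 6.8183 + 2 = 16.057.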